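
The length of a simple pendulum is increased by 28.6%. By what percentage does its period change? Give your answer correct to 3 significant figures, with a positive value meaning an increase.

T ∝ √L, so T'/T = √(1.286) = 1.134.
Percentage change in T = (1.134 − 1) × 100% = 13.4%.

13.4%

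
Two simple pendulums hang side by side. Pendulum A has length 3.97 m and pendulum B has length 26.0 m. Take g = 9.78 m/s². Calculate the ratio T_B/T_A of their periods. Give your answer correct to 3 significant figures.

T ∝ √L, so T_B/T_A = √(L_B/L_A) = √(26.0/3.97) = 2.56.

2.56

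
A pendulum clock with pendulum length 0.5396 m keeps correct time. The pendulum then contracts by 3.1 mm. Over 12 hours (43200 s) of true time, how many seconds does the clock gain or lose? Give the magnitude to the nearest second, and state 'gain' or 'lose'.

gain 125 s

T ∝ √L, so T'/T = √(0.53650/0.5396) = 0.997123.
In 43200 s of true time the clock registers 43200/0.997123 = 43324.6 s, so it gains 125 s.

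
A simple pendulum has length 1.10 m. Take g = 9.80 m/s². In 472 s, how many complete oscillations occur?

224

T = 2π√(L/g) = 2π√(1.10/9.80) = 2.105 s.
Number of complete oscillations = ⌊472/2.105⌋ = ⌊224.2⌋ = 224.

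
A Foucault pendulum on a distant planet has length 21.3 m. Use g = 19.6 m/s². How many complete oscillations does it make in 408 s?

62

T = 2π√(L/g) = 2π√(21.3/19.6) = 6.550 s.
Number of complete oscillations = ⌊408/6.550⌋ = ⌊62.29⌋ = 62.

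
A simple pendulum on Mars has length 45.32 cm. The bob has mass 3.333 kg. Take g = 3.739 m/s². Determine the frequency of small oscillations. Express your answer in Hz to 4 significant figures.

0.4571 Hz

T = 2π√(L/g) = 2π√(0.4532/3.739) = 2.1875 s, so f = 1/T = 0.4571 Hz.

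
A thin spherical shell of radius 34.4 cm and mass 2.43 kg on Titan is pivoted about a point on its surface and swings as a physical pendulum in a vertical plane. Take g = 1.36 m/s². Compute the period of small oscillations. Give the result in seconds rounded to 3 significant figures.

I_cm = (2/3)mr² = 0.1917 kg·m². The pivot is at distance d = 0.344 m from the centre of mass.
By the parallel-axis theorem, I = I_cm + md² = 0.1917 + 0.2876 = 0.4793 kg·m².
T = 2π√(I/(mgd)) = 2π√(0.4793/(2.43 × 1.36 × 0.344)) = 4.08 s.

4.08 s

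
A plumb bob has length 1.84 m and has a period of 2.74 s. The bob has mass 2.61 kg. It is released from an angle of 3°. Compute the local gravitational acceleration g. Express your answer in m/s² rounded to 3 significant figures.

From T = 2π√(L/g), g = 4π²L/T² = 4π² × 1.84/2.740² = 9.68 m/s².

9.68 m/s²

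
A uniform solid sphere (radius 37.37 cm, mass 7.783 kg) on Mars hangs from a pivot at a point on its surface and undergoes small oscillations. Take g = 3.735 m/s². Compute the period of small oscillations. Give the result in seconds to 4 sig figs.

I_cm = (2/5)mr² = 0.43476 kg·m². The pivot is at distance d = 0.3737 m from the centre of mass.
By the parallel-axis theorem, I = I_cm + md² = 0.43476 + 1.0869 = 1.5217 kg·m².
T = 2π√(I/(mgd)) = 2π√(1.5217/(7.783 × 3.735 × 0.3737)) = 2.352 s.

2.352 s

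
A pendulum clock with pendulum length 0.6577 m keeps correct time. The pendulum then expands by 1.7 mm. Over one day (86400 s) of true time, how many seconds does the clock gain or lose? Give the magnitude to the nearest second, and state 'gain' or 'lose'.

T ∝ √L, so T'/T = √(0.65940/0.6577) = 1.00129.
In 86400 s of true time the clock registers 86400/1.00129 = 86288.6 s, so it loses 111 s.

lose 111 s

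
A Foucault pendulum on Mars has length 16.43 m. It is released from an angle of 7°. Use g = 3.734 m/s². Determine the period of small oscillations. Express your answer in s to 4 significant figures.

T = 2π√(L/g) = 2π√(16.43/3.734) = 2π × 2.0976 = 13.18 s.

13.18 s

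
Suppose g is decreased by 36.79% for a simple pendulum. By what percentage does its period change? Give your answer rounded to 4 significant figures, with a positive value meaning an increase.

25.78%

T ∝ 1/√g, so T'/T = 1/√(0.63210) = 1.2578.
Percentage change in T = (1.2578 − 1) × 100% = 25.78%.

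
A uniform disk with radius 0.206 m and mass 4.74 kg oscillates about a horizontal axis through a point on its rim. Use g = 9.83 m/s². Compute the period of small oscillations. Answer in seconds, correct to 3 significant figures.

1.11 s

I_cm = ½mr² = 0.1006 kg·m². The pivot is at distance d = 0.206 m from the centre of mass.
By the parallel-axis theorem, I = I_cm + md² = 0.1006 + 0.2011 = 0.3017 kg·m².
T = 2π√(I/(mgd)) = 2π√(0.3017/(4.74 × 9.83 × 0.206)) = 1.11 s.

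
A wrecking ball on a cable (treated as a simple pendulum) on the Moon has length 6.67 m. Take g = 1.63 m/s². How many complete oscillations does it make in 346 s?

T = 2π√(L/g) = 2π√(6.67/1.63) = 12.71 s.
Number of complete oscillations = ⌊346/12.71⌋ = ⌊27.22⌋ = 27.

27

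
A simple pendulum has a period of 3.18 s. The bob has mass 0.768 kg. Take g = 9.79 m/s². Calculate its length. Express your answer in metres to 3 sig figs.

From T = 2π√(L/g), L = gT²/(4π²) = 9.79 × 3.180²/(4π²) = 2.51 m.

2.51 m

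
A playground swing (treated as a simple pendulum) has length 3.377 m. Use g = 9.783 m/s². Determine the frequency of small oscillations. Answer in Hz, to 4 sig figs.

T = 2π√(L/g) = 2π√(3.377/9.783) = 3.6916 s, so f = 1/T = 0.2709 Hz.

0.2709 Hz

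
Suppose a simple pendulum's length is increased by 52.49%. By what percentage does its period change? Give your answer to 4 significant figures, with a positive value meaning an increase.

T ∝ √L, so T'/T = √(1.5249) = 1.2349.
Percentage change in T = (1.2349 − 1) × 100% = 23.49%.

23.49%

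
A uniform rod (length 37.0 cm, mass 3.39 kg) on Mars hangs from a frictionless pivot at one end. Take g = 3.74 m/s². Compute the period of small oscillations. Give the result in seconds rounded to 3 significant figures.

1.61 s

For a physical pendulum T = 2π√(I/(mgd)), with d = 0.1850 m from pivot to centre of mass.
I_cm = mL²/12 = 3.39 × 0.370²/12 = 0.03867 kg·m²; I = I_cm + md² = 0.03867 + 3.39 × 0.1850² = 0.1547 kg·m².
T = 2π√(0.1547/(3.39 × 3.74 × 0.1850)) = 1.61 s.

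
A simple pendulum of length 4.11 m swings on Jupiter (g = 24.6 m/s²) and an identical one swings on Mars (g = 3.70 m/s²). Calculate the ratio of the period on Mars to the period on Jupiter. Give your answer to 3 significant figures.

T ∝ 1/√g, so T₂/T₁ = √(g₁/g₂) = √(24.6/3.70) = 2.58.

2.58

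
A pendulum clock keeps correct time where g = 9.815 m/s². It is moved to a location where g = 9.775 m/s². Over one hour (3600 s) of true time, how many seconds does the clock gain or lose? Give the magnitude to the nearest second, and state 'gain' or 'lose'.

The clock's period scales as T ∝ 1/√g, so T'/T = √(9.815/9.775) = 1.00204.
In 3600 s of true time the clock registers 3600/1.00204 = 3592.7 s, so it loses 7 s.

lose 7 s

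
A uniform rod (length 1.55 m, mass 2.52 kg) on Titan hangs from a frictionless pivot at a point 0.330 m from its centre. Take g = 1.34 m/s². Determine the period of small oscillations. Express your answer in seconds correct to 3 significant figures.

5.25 s

For a physical pendulum T = 2π√(I/(mgd)), with d = 0.3300 m from pivot to centre of mass.
I_cm = mL²/12 = 2.52 × 1.55²/12 = 0.5045 kg·m²; I = I_cm + md² = 0.5045 + 2.52 × 0.3300² = 0.7790 kg·m².
T = 2π√(0.7790/(2.52 × 1.34 × 0.3300)) = 5.25 s.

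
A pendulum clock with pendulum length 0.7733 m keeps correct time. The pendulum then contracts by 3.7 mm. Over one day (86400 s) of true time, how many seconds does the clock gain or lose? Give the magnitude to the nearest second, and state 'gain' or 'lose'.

gain 207 s

T ∝ √L, so T'/T = √(0.76960/0.7733) = 0.997605.
In 86400 s of true time the clock registers 86400/0.997605 = 86607.4 s, so it gains 207 s.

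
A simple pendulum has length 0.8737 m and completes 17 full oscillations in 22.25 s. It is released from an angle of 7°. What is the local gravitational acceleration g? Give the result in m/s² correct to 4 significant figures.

T = 22.25/17 = 1.3088 s.
From T = 2π√(L/g), g = 4π²L/T² = 4π² × 0.8737/1.3088² = 20.14 m/s².

20.14 m/s²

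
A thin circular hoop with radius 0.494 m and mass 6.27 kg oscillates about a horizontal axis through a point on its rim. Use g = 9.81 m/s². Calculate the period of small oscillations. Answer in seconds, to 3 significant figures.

1.99 s

I_cm = mr² = 1.530 kg·m². The pivot is at distance d = 0.494 m from the centre of mass.
By the parallel-axis theorem, I = I_cm + md² = 1.530 + 1.530 = 3.060 kg·m².
T = 2π√(I/(mgd)) = 2π√(3.060/(6.27 × 9.81 × 0.494)) = 1.99 s.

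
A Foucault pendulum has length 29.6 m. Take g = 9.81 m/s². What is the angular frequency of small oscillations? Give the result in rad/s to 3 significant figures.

0.576 rad/s

ω = √(g/L) = √(9.81/29.6) = 0.576 rad/s.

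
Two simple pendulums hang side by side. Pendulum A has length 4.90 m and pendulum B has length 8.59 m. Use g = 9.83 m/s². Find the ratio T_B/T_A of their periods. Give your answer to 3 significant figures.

1.32

T ∝ √L, so T_B/T_A = √(L_B/L_A) = √(8.59/4.90) = 1.32.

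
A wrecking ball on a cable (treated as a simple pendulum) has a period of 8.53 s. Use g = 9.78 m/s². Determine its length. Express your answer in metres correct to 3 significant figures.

18.0 m

From T = 2π√(L/g), L = gT²/(4π²) = 9.78 × 8.530²/(4π²) = 18.0 m.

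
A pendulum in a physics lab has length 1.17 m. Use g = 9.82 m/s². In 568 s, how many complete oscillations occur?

261

T = 2π√(L/g) = 2π√(1.17/9.82) = 2.169 s.
Number of complete oscillations = ⌊568/2.169⌋ = ⌊261.9⌋ = 261.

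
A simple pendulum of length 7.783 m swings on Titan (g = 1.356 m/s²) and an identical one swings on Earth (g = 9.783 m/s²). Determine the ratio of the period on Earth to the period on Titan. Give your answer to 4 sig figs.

0.3723

T ∝ 1/√g, so T₂/T₁ = √(g₁/g₂) = √(1.356/9.783) = 0.3723.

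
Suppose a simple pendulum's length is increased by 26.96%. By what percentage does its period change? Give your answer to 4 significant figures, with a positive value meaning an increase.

12.68%

T ∝ √L, so T'/T = √(1.2696) = 1.1268.
Percentage change in T = (1.1268 − 1) × 100% = 12.68%.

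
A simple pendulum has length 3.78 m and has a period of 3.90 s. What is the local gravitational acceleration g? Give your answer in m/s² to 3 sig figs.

From T = 2π√(L/g), g = 4π²L/T² = 4π² × 3.78/3.900² = 9.81 m/s².

9.81 m/s²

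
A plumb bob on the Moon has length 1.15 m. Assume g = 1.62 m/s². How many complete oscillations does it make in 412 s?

T = 2π√(L/g) = 2π√(1.15/1.62) = 5.294 s.
Number of complete oscillations = ⌊412/5.294⌋ = ⌊77.83⌋ = 77.

77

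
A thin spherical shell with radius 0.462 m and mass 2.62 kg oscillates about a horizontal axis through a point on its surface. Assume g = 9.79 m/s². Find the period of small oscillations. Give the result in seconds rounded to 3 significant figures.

I_cm = (2/3)mr² = 0.3728 kg·m². The pivot is at distance d = 0.462 m from the centre of mass.
By the parallel-axis theorem, I = I_cm + md² = 0.3728 + 0.5592 = 0.9320 kg·m².
T = 2π√(I/(mgd)) = 2π√(0.9320/(2.62 × 9.79 × 0.462)) = 1.76 s.

1.76 s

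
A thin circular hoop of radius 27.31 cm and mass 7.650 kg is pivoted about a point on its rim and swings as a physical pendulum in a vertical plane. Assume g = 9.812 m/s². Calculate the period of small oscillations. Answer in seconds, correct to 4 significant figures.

I_cm = mr² = 0.57056 kg·m². The pivot is at distance d = 0.2731 m from the centre of mass.
By the parallel-axis theorem, I = I_cm + md² = 0.57056 + 0.57056 = 1.1411 kg·m².
T = 2π√(I/(mgd)) = 2π√(1.1411/(7.650 × 9.812 × 0.2731)) = 1.482 s.

1.482 s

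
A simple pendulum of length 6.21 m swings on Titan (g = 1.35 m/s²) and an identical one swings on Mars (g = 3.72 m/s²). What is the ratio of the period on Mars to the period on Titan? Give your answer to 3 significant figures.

T ∝ 1/√g, so T₂/T₁ = √(g₁/g₂) = √(1.35/3.72) = 0.602.

0.602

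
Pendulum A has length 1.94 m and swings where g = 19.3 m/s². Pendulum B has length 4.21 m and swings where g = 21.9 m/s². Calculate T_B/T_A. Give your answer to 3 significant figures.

T = 2π√(L/g), so T_B/T_A = √((L_B/g_B)/(L_A/g_A)) = √((4.21/21.9)/(1.94/19.3)) = 1.38.

1.38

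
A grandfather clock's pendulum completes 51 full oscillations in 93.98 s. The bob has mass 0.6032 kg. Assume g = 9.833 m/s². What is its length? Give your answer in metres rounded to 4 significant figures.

T = 93.98/51 = 1.8427 s.
From T = 2π√(L/g), L = gT²/(4π²) = 9.833 × 1.8427²/(4π²) = 0.8458 m.

0.8458 m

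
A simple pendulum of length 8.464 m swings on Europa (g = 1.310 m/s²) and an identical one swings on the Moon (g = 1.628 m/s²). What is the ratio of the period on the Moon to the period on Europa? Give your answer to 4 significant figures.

T ∝ 1/√g, so T₂/T₁ = √(g₁/g₂) = √(1.310/1.628) = 0.8970.

0.8970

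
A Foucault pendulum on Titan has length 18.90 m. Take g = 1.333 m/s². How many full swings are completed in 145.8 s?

6

T = 2π√(L/g) = 2π√(18.90/1.333) = 23.659 s.
Number of complete oscillations = ⌊145.8/23.659⌋ = ⌊6.1626⌋ = 6.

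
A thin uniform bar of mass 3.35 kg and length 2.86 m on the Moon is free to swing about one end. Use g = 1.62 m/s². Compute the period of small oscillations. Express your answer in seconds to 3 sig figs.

For a physical pendulum T = 2π√(I/(mgd)), with d = 1.430 m from pivot to centre of mass.
I_cm = mL²/12 = 3.35 × 2.86²/12 = 2.283 kg·m²; I = I_cm + md² = 2.283 + 3.35 × 1.430² = 9.134 kg·m².
T = 2π√(9.134/(3.35 × 1.62 × 1.430)) = 6.82 s.

6.82 s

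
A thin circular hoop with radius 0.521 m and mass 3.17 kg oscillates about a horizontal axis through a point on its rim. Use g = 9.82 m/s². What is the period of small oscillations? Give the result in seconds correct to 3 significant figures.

I_cm = mr² = 0.8605 kg·m². The pivot is at distance d = 0.521 m from the centre of mass.
By the parallel-axis theorem, I = I_cm + md² = 0.8605 + 0.8605 = 1.721 kg·m².
T = 2π√(I/(mgd)) = 2π√(1.721/(3.17 × 9.82 × 0.521)) = 2.05 s.

2.05 s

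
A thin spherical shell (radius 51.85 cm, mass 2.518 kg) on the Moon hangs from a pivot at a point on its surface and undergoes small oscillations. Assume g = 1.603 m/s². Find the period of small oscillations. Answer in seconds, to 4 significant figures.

I_cm = (2/3)mr² = 0.45130 kg·m². The pivot is at distance d = 0.5185 m from the centre of mass.
By the parallel-axis theorem, I = I_cm + md² = 0.45130 + 0.67694 = 1.1282 kg·m².
T = 2π√(I/(mgd)) = 2π√(1.1282/(2.518 × 1.603 × 0.5185)) = 4.613 s.

4.613 s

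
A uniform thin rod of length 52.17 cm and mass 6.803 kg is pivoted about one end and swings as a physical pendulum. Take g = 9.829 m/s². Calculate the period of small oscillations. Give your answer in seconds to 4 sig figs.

1.182 s

For a physical pendulum T = 2π√(I/(mgd)), with d = 0.26085 m from pivot to centre of mass.
I_cm = mL²/12 = 6.803 × 0.5217²/12 = 0.15430 kg·m²; I = I_cm + md² = 0.15430 + 6.803 × 0.26085² = 0.61719 kg·m².
T = 2π√(0.61719/(6.803 × 9.829 × 0.26085)) = 1.182 s.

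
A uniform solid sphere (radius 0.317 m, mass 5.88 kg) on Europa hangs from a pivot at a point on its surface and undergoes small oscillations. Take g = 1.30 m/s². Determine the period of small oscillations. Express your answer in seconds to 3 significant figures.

I_cm = (2/5)mr² = 0.2364 kg·m². The pivot is at distance d = 0.317 m from the centre of mass.
By the parallel-axis theorem, I = I_cm + md² = 0.2364 + 0.5909 = 0.8272 kg·m².
T = 2π√(I/(mgd)) = 2π√(0.8272/(5.88 × 1.30 × 0.317)) = 3.67 s.

3.67 s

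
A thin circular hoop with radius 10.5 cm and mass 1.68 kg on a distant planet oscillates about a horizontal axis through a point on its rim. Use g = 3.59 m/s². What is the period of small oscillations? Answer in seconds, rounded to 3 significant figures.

1.52 s

I_cm = mr² = 0.01852 kg·m². The pivot is at distance d = 0.105 m from the centre of mass.
By the parallel-axis theorem, I = I_cm + md² = 0.01852 + 0.01852 = 0.03704 kg·m².
T = 2π√(I/(mgd)) = 2π√(0.03704/(1.68 × 3.59 × 0.105)) = 1.52 s.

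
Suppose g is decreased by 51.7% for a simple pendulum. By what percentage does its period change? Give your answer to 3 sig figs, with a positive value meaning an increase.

T ∝ 1/√g, so T'/T = 1/√(0.4830) = 1.439.
Percentage change in T = (1.439 − 1) × 100% = 43.9%.

43.9%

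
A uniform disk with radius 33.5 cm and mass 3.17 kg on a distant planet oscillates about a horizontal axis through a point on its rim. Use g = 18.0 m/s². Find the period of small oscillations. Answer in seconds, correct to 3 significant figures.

1.05 s

I_cm = ½mr² = 0.1779 kg·m². The pivot is at distance d = 0.335 m from the centre of mass.
By the parallel-axis theorem, I = I_cm + md² = 0.1779 + 0.3558 = 0.5336 kg·m².
T = 2π√(I/(mgd)) = 2π√(0.5336/(3.17 × 18.0 × 0.335)) = 1.05 s.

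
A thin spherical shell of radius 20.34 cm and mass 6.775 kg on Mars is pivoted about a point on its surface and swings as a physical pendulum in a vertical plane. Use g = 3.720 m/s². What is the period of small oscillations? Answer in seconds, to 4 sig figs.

I_cm = (2/3)mr² = 0.18686 kg·m². The pivot is at distance d = 0.2034 m from the centre of mass.
By the parallel-axis theorem, I = I_cm + md² = 0.18686 + 0.28029 = 0.46715 kg·m².
T = 2π√(I/(mgd)) = 2π√(0.46715/(6.775 × 3.720 × 0.2034)) = 1.897 s.

1.897 s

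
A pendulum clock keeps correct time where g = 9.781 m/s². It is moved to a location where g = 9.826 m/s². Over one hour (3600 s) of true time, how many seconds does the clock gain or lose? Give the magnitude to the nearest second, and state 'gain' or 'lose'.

The clock's period scales as T ∝ 1/√g, so T'/T = √(9.781/9.826) = 0.997708.
In 3600 s of true time the clock registers 3600/0.997708 = 3608.3 s, so it gains 8 s.

gain 8 s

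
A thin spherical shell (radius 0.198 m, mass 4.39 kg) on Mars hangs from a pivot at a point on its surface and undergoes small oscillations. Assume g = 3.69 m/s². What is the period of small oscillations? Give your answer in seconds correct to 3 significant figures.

1.88 s

I_cm = (2/3)mr² = 0.1147 kg·m². The pivot is at distance d = 0.198 m from the centre of mass.
By the parallel-axis theorem, I = I_cm + md² = 0.1147 + 0.1721 = 0.2868 kg·m².
T = 2π√(I/(mgd)) = 2π√(0.2868/(4.39 × 3.69 × 0.198)) = 1.88 s.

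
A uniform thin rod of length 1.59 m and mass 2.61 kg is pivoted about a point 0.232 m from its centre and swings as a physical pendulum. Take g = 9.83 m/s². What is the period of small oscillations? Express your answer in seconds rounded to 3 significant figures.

2.14 s

For a physical pendulum T = 2π√(I/(mgd)), with d = 0.2320 m from pivot to centre of mass.
I_cm = mL²/12 = 2.61 × 1.59²/12 = 0.5499 kg·m²; I = I_cm + md² = 0.5499 + 2.61 × 0.2320² = 0.6903 kg·m².
T = 2π√(0.6903/(2.61 × 9.83 × 0.2320)) = 2.14 s.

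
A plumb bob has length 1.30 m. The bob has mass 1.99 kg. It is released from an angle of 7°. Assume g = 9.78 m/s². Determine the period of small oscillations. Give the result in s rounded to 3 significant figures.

T = 2π√(L/g) = 2π√(1.30/9.78) = 2π × 0.3646 = 2.29 s.

2.29 s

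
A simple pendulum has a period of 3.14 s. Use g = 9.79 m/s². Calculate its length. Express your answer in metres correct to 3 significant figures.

2.45 m

From T = 2π√(L/g), L = gT²/(4π²) = 9.79 × 3.140²/(4π²) = 2.45 m.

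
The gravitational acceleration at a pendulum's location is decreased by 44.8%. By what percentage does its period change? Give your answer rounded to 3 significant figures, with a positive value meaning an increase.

T ∝ 1/√g, so T'/T = 1/√(0.5520) = 1.346.
Percentage change in T = (1.346 − 1) × 100% = 34.6%.

34.6%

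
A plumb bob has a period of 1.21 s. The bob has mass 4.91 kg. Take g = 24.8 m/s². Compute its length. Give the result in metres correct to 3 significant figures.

0.920 m

From T = 2π√(L/g), L = gT²/(4π²) = 24.8 × 1.210²/(4π²) = 0.920 m.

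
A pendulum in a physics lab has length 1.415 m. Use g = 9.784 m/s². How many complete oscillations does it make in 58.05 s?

T = 2π√(L/g) = 2π√(1.415/9.784) = 2.3895 s.
Number of complete oscillations = ⌊58.05/2.3895⌋ = ⌊24.294⌋ = 24.

24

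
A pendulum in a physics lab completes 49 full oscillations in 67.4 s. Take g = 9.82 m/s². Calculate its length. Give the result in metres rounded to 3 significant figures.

T = 67.4/49 = 1.376 s.
From T = 2π√(L/g), L = gT²/(4π²) = 9.82 × 1.376²/(4π²) = 0.471 m.

0.471 m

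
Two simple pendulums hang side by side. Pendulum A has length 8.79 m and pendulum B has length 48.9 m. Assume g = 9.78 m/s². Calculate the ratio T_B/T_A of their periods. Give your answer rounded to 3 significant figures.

2.36

T ∝ √L, so T_B/T_A = √(L_B/L_A) = √(48.9/8.79) = 2.36.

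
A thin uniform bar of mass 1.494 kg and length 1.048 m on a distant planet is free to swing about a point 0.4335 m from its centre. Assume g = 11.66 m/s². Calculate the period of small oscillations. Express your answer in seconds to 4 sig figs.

For a physical pendulum T = 2π√(I/(mgd)), with d = 0.43350 m from pivot to centre of mass.
I_cm = mL²/12 = 1.494 × 1.048²/12 = 0.13674 kg·m²; I = I_cm + md² = 0.13674 + 1.494 × 0.43350² = 0.41749 kg·m².
T = 2π√(0.41749/(1.494 × 11.66 × 0.43350)) = 1.477 s.

1.477 s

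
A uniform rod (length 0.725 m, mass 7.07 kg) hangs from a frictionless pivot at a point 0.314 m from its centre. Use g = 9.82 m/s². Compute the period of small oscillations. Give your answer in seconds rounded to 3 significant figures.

For a physical pendulum T = 2π√(I/(mgd)), with d = 0.3140 m from pivot to centre of mass.
I_cm = mL²/12 = 7.07 × 0.725²/12 = 0.3097 kg·m²; I = I_cm + md² = 0.3097 + 7.07 × 0.3140² = 1.007 kg·m².
T = 2π√(1.007/(7.07 × 9.82 × 0.3140)) = 1.35 s.

1.35 s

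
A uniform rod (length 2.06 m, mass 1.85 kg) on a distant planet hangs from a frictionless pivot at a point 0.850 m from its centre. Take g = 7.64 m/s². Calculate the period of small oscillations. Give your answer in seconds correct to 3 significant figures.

2.56 s

For a physical pendulum T = 2π√(I/(mgd)), with d = 0.8500 m from pivot to centre of mass.
I_cm = mL²/12 = 1.85 × 2.06²/12 = 0.6542 kg·m²; I = I_cm + md² = 0.6542 + 1.85 × 0.8500² = 1.991 kg·m².
T = 2π√(1.991/(1.85 × 7.64 × 0.8500)) = 2.56 s.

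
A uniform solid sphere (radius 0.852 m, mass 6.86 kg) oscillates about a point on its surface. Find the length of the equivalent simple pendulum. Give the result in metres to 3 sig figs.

The equivalent simple-pendulum length is L_eq = I/(md), where I is about the pivot and d = 0.8520 m.
I_cm = (2/5)mR² = 1.992 kg·m², so I = I_cm + md² = 1.992 + 4.980 = 6.972 kg·m².
L_eq = 6.972/(6.86 × 0.8520) = 1.19 m.

1.19 m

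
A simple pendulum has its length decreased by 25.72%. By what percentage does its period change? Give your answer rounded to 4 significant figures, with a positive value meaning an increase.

-13.81%

T ∝ √L, so T'/T = √(0.74280) = 0.86186.
Percentage change in T = (0.86186 − 1) × 100% = -13.81%.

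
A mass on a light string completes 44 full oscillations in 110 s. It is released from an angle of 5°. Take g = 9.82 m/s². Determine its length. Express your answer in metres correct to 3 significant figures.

1.55 m

T = 110/44 = 2.500 s.
From T = 2π√(L/g), L = gT²/(4π²) = 9.82 × 2.500²/(4π²) = 1.55 m.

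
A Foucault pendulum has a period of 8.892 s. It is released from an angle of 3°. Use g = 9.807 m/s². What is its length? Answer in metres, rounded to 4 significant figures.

From T = 2π√(L/g), L = gT²/(4π²) = 9.807 × 8.8920²/(4π²) = 19.64 m.

19.64 m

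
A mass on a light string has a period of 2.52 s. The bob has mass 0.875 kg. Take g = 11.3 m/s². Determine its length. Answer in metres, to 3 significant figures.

From T = 2π√(L/g), L = gT²/(4π²) = 11.3 × 2.520²/(4π²) = 1.82 m.

1.82 m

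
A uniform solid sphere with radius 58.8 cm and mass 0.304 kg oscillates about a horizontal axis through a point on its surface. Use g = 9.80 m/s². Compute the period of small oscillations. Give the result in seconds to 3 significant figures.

1.82 s

I_cm = (2/5)mr² = 0.04204 kg·m². The pivot is at distance d = 0.588 m from the centre of mass.
By the parallel-axis theorem, I = I_cm + md² = 0.04204 + 0.1051 = 0.1471 kg·m².
T = 2π√(I/(mgd)) = 2π√(0.1471/(0.304 × 9.80 × 0.588)) = 1.82 s.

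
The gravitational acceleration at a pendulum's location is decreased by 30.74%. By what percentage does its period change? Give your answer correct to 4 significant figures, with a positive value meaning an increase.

T ∝ 1/√g, so T'/T = 1/√(0.69260) = 1.2016.
Percentage change in T = (1.2016 − 1) × 100% = 20.16%.

20.16%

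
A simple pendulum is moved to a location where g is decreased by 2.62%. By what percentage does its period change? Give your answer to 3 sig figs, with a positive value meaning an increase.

1.34%

T ∝ 1/√g, so T'/T = 1/√(0.9738) = 1.013.
Percentage change in T = (1.013 − 1) × 100% = 1.34%.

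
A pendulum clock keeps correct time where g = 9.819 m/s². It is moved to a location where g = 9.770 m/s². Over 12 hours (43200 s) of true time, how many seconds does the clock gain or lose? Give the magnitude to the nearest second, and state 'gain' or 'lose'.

The clock's period scales as T ∝ 1/√g, so T'/T = √(9.819/9.770) = 1.00250.
In 43200 s of true time the clock registers 43200/1.00250 = 43092.1 s, so it loses 108 s.

lose 108 s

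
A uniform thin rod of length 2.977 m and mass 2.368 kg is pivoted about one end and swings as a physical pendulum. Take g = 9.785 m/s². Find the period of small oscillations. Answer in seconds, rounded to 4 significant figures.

For a physical pendulum T = 2π√(I/(mgd)), with d = 1.4885 m from pivot to centre of mass.
I_cm = mL²/12 = 2.368 × 2.977²/12 = 1.7489 kg·m²; I = I_cm + md² = 1.7489 + 2.368 × 1.4885² = 6.9955 kg·m².
T = 2π√(6.9955/(2.368 × 9.785 × 1.4885)) = 2.830 s.

2.830 s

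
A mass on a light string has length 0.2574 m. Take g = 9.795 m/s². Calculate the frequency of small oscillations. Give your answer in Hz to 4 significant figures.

0.9818 Hz

T = 2π√(L/g) = 2π√(0.2574/9.795) = 1.0185 s, so f = 1/T = 0.9818 Hz.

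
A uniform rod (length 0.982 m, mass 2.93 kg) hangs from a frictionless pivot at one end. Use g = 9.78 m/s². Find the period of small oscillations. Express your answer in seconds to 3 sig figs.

1.63 s

For a physical pendulum T = 2π√(I/(mgd)), with d = 0.4910 m from pivot to centre of mass.
I_cm = mL²/12 = 2.93 × 0.982²/12 = 0.2355 kg·m²; I = I_cm + md² = 0.2355 + 2.93 × 0.4910² = 0.9418 kg·m².
T = 2π√(0.9418/(2.93 × 9.78 × 0.4910)) = 1.63 s.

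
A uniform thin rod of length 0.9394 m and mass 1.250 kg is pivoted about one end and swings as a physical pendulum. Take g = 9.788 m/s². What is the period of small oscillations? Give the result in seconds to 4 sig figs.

For a physical pendulum T = 2π√(I/(mgd)), with d = 0.46970 m from pivot to centre of mass.
I_cm = mL²/12 = 1.250 × 0.9394²/12 = 0.091924 kg·m²; I = I_cm + md² = 0.091924 + 1.250 × 0.46970² = 0.36770 kg·m².
T = 2π√(0.36770/(1.250 × 9.788 × 0.46970)) = 1.589 s.

1.589 s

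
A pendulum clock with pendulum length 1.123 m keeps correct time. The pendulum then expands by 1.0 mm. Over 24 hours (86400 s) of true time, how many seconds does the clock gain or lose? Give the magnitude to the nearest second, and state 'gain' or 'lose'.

lose 38 s

T ∝ √L, so T'/T = √(1.12400/1.123) = 1.00045.
In 86400 s of true time the clock registers 86400/1.00045 = 86361.6 s, so it loses 38 s.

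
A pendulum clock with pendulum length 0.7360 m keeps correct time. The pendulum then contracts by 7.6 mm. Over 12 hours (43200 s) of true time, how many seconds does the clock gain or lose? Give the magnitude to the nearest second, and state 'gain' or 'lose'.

T ∝ √L, so T'/T = √(0.72840/0.7360) = 0.994824.
In 43200 s of true time the clock registers 43200/0.994824 = 43424.8 s, so it gains 225 s.

gain 225 s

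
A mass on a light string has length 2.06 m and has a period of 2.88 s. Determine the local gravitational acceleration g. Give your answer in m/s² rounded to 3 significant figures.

From T = 2π√(L/g), g = 4π²L/T² = 4π² × 2.06/2.880² = 9.80 m/s².

9.80 m/s²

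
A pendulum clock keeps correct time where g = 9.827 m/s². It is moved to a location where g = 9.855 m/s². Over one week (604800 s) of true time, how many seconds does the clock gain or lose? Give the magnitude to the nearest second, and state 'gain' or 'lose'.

gain 861 s

The clock's period scales as T ∝ 1/√g, so T'/T = √(9.827/9.855) = 0.998578.
In 604800 s of true time the clock registers 604800/0.998578 = 605661.0 s, so it gains 861 s.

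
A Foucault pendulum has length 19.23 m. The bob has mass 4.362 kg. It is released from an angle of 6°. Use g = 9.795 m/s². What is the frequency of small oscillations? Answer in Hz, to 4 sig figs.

0.1136 Hz

T = 2π√(L/g) = 2π√(19.23/9.795) = 8.8037 s, so f = 1/T = 0.1136 Hz.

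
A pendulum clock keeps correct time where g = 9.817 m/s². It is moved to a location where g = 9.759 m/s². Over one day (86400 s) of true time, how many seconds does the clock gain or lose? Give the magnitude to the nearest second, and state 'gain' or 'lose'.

lose 256 s

The clock's period scales as T ∝ 1/√g, so T'/T = √(9.817/9.759) = 1.00297.
In 86400 s of true time the clock registers 86400/1.00297 = 86144.4 s, so it loses 256 s.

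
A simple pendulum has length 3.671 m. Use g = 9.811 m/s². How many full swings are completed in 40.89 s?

T = 2π√(L/g) = 2π√(3.671/9.811) = 3.8434 s.
Number of complete oscillations = ⌊40.89/3.8434⌋ = ⌊10.639⌋ = 10.

10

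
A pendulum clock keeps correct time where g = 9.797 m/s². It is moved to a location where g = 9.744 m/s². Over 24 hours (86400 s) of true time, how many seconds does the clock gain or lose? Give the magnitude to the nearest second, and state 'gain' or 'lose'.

lose 234 s

The clock's period scales as T ∝ 1/√g, so T'/T = √(9.797/9.744) = 1.00272.
In 86400 s of true time the clock registers 86400/1.00272 = 86166.0 s, so it loses 234 s.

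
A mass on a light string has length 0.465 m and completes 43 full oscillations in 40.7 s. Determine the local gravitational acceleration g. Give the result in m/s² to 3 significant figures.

T = 40.7/43 = 0.9465 s.
From T = 2π√(L/g), g = 4π²L/T² = 4π² × 0.465/0.9465² = 20.5 m/s².

20.5 m/s²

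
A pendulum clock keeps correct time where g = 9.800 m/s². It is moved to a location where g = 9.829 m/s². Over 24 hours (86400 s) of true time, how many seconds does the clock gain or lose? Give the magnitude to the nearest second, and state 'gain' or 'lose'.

gain 128 s

The clock's period scales as T ∝ 1/√g, so T'/T = √(9.800/9.829) = 0.998524.
In 86400 s of true time the clock registers 86400/0.998524 = 86527.7 s, so it gains 128 s.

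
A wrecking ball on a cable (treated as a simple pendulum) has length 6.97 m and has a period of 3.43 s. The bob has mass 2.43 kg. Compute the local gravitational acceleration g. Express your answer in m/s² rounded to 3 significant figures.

From T = 2π√(L/g), g = 4π²L/T² = 4π² × 6.97/3.430² = 23.4 m/s².

23.4 m/s²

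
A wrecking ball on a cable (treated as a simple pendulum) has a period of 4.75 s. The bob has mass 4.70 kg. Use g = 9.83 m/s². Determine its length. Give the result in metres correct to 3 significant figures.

5.62 m

From T = 2π√(L/g), L = gT²/(4π²) = 9.83 × 4.750²/(4π²) = 5.62 m.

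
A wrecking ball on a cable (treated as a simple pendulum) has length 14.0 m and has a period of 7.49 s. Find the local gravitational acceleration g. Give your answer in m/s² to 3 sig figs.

9.85 m/s²

From T = 2π√(L/g), g = 4π²L/T² = 4π² × 14.0/7.490² = 9.85 m/s².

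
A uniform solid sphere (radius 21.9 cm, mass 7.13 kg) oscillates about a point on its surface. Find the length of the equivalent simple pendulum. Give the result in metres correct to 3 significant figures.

The equivalent simple-pendulum length is L_eq = I/(md), where I is about the pivot and d = 0.2190 m.
I_cm = (2/5)mR² = 0.1368 kg·m², so I = I_cm + md² = 0.1368 + 0.3420 = 0.4787 kg·m².
L_eq = 0.4787/(7.13 × 0.2190) = 0.307 m.

0.307 m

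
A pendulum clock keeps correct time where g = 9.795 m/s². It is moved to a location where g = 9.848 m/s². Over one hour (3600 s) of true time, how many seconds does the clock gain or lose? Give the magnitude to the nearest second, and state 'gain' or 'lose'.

The clock's period scales as T ∝ 1/√g, so T'/T = √(9.795/9.848) = 0.997305.
In 3600 s of true time the clock registers 3600/0.997305 = 3609.7 s, so it gains 10 s.

gain 10 s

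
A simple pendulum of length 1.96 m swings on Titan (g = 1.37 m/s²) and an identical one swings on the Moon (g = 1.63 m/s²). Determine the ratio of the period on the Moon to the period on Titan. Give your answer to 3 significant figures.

T ∝ 1/√g, so T₂/T₁ = √(g₁/g₂) = √(1.37/1.63) = 0.917.

0.917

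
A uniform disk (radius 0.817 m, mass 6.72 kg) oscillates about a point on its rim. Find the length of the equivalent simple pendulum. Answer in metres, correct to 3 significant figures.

The equivalent simple-pendulum length is L_eq = I/(md), where I is about the pivot and d = 0.8170 m.
I_cm = ½mR² = 2.243 kg·m², so I = I_cm + md² = 2.243 + 4.486 = 6.728 kg·m².
L_eq = 6.728/(6.72 × 0.8170) = 1.23 m.

1.23 m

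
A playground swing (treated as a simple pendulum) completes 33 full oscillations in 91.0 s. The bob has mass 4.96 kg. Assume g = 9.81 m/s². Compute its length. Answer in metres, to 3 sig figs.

1.89 m

T = 91.0/33 = 2.758 s.
From T = 2π√(L/g), L = gT²/(4π²) = 9.81 × 2.758²/(4π²) = 1.89 m.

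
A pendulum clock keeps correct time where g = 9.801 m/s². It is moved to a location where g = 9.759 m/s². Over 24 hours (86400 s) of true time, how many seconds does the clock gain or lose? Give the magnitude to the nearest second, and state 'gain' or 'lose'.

lose 185 s

The clock's period scales as T ∝ 1/√g, so T'/T = √(9.801/9.759) = 1.00215.
In 86400 s of true time the clock registers 86400/1.00215 = 86214.7 s, so it loses 185 s.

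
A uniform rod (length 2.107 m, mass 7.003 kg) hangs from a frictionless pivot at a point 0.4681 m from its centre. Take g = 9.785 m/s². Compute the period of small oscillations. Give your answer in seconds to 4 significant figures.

For a physical pendulum T = 2π√(I/(mgd)), with d = 0.46810 m from pivot to centre of mass.
I_cm = mL²/12 = 7.003 × 2.107²/12 = 2.5908 kg·m²; I = I_cm + md² = 2.5908 + 7.003 × 0.46810² = 4.1253 kg·m².
T = 2π√(4.1253/(7.003 × 9.785 × 0.46810)) = 2.253 s.

2.253 s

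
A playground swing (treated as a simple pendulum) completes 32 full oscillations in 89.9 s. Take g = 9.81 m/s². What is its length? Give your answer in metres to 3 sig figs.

1.96 m

T = 89.9/32 = 2.809 s.
From T = 2π√(L/g), L = gT²/(4π²) = 9.81 × 2.809²/(4π²) = 1.96 m.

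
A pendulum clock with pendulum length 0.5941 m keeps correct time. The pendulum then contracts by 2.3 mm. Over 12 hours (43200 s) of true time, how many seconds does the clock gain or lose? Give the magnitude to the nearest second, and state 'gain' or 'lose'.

gain 84 s

T ∝ √L, so T'/T = √(0.59180/0.5941) = 0.998062.
In 43200 s of true time the clock registers 43200/0.998062 = 43283.9 s, so it gains 84 s.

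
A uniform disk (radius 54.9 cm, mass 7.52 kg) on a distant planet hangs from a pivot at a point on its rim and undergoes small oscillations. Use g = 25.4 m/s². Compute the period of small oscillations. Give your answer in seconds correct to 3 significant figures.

I_cm = ½mr² = 1.133 kg·m². The pivot is at distance d = 0.549 m from the centre of mass.
By the parallel-axis theorem, I = I_cm + md² = 1.133 + 2.267 = 3.400 kg·m².
T = 2π√(I/(mgd)) = 2π√(3.400/(7.52 × 25.4 × 0.549)) = 1.13 s.

1.13 s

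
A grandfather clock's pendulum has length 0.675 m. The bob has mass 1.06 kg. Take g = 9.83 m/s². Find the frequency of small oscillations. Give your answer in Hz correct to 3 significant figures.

0.607 Hz

T = 2π√(L/g) = 2π√(0.675/9.83) = 1.646 s, so f = 1/T = 0.607 Hz.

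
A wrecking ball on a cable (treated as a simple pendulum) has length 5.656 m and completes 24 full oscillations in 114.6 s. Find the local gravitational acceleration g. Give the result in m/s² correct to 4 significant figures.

9.793 m/s²

T = 114.6/24 = 4.7750 s.
From T = 2π√(L/g), g = 4π²L/T² = 4π² × 5.656/4.7750² = 9.793 m/s².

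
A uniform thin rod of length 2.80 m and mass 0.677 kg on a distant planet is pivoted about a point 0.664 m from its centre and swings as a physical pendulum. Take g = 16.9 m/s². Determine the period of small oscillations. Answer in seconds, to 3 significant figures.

For a physical pendulum T = 2π√(I/(mgd)), with d = 0.6640 m from pivot to centre of mass.
I_cm = mL²/12 = 0.677 × 2.80²/12 = 0.4423 kg·m²; I = I_cm + md² = 0.4423 + 0.677 × 0.6640² = 0.7408 kg·m².
T = 2π√(0.7408/(0.677 × 16.9 × 0.6640)) = 1.96 s.

1.96 s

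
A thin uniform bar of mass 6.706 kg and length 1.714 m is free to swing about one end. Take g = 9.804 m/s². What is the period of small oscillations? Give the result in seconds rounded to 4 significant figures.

2.145 s

For a physical pendulum T = 2π√(I/(mgd)), with d = 0.85700 m from pivot to centre of mass.
I_cm = mL²/12 = 6.706 × 1.714²/12 = 1.6417 kg·m²; I = I_cm + md² = 1.6417 + 6.706 × 0.85700² = 6.5670 kg·m².
T = 2π√(6.5670/(6.706 × 9.804 × 0.85700)) = 2.145 s.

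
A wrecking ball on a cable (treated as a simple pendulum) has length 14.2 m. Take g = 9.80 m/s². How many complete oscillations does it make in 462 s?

T = 2π√(L/g) = 2π√(14.2/9.80) = 7.563 s.
Number of complete oscillations = ⌊462/7.563⌋ = ⌊61.08⌋ = 61.

61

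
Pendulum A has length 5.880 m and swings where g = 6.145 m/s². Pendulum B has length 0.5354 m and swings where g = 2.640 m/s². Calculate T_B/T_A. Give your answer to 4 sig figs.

T = 2π√(L/g), so T_B/T_A = √((L_B/g_B)/(L_A/g_A)) = √((0.5354/2.640)/(5.880/6.145)) = 0.4604.

0.4604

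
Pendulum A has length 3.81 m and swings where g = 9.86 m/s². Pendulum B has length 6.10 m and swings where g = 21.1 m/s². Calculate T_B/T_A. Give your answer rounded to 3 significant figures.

T = 2π√(L/g), so T_B/T_A = √((L_B/g_B)/(L_A/g_A)) = √((6.10/21.1)/(3.81/9.86)) = 0.865.

0.865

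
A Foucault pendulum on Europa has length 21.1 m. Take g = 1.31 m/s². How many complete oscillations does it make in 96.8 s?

3

T = 2π√(L/g) = 2π√(21.1/1.31) = 25.22 s.
Number of complete oscillations = ⌊96.8/25.22⌋ = ⌊3.839⌋ = 3.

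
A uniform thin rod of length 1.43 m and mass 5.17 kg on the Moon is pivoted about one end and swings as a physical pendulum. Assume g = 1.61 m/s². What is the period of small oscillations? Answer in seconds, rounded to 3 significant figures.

For a physical pendulum T = 2π√(I/(mgd)), with d = 0.7150 m from pivot to centre of mass.
I_cm = mL²/12 = 5.17 × 1.43²/12 = 0.8810 kg·m²; I = I_cm + md² = 0.8810 + 5.17 × 0.7150² = 3.524 kg·m².
T = 2π√(3.524/(5.17 × 1.61 × 0.7150)) = 4.83 s.

4.83 s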